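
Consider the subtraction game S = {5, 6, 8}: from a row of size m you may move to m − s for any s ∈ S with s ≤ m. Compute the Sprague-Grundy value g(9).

Build the Grundy sequence with g(k) = mex{g(k−s) : s ∈ {5, 6, 8}, s ≤ k}:
g(0) = mex{} = 0
g(1) = mex{} = 0
g(2) = mex{} = 0
g(3) = mex{} = 0
g(4) = mex{} = 0
g(5) = mex{0} = 1
g(6) = mex{0} = 1
g(7) = mex{0} = 1
g(8) = mex{0} = 1
g(9) = mex{0} = 1
So g(9) = 1.

1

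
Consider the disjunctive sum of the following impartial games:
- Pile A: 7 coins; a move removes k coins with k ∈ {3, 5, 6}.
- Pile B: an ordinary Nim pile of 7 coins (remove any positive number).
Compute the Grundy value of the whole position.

5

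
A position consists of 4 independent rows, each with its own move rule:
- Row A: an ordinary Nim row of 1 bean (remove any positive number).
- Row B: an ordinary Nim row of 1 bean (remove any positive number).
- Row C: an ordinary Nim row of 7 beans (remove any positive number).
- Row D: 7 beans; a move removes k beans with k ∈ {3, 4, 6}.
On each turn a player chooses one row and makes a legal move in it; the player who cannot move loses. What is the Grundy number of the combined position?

Row A is a plain Nim row of size 1, so its Grundy value is 1.
Row B is a plain Nim row of size 1, so its Grundy value is 1.
Row C is a plain Nim row of size 7, so its Grundy value is 7.
For row D, compute g(0), g(1), … with moves {3, 4, 6}:
k:     0  1  2  3  4  5  6  7
g(k):  0  0  0  1  1  1  2  2
So g(7) = 2.
The value of a disjunctive sum is the nim-sum of the parts.
Combined value = 1 XOR 1 XOR 7 XOR 2 = 5.

5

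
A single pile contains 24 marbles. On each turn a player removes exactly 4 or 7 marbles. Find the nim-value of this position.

Grundy values for subtraction set {4, 7}:
k:     0  1  2  3  4  5  6  7  8  9 10 11 12 13 14 15 16 17 18 19 20 21 22 23 24
g(k):  0  0  0  0  1  1  1  1  2  2  2  0  0  0  0  1  1  1  1  2  2  2  0  0  0
So g(24) = 0.

0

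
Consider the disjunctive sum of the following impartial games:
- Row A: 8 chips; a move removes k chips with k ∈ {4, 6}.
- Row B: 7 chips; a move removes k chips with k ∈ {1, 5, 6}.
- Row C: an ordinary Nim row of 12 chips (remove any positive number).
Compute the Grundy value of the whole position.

13

For row A, compute g(0), g(1), … with moves {4, 6}:
k:     0  1  2  3  4  5  6  7  8
g(k):  0  0  0  0  1  1  1  1  2
So g(8) = 2.
For row B, compute g(0), g(1), … with moves {1, 5, 6}:
k:     0  1  2  3  4  5  6  7
g(k):  0  1  0  1  0  1  2  3
So g(7) = 3.
Row C is a plain Nim row of size 12, so its Grundy value is 12.
By the Sprague-Grundy theorem, the Grundy value of a sum of independent games is the XOR of the component values.
Combined value = 2 ⊕ 3 ⊕ 12 = 13.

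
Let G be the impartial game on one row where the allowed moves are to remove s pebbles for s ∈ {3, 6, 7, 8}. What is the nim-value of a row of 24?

Build the Grundy sequence with g(k) = mex{g(k−s) : s ∈ {3, 6, 7, 8}, s ≤ k}:
k:     0  1  2  3  4  5  6  7  8  9 10 11 12 13 14 15 16 17 18 19 20 21 22 23 24
g(k):  0  0  0  1  1  1  2  2  2  3  3  0  0  0  1  1  1  2  2  2  3  3  0  0  0
So g(24) = 0.

0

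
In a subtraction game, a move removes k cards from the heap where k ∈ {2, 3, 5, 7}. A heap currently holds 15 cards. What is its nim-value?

Grundy values for subtraction set {2, 3, 5, 7}:
k:     0  1  2  3  4  5  6  7  8  9 10 11 12 13 14 15
g(k):  0  0  1  1  2  2  3  3  4  0  0  1  1  2  2  3
So g(15) = 3.

3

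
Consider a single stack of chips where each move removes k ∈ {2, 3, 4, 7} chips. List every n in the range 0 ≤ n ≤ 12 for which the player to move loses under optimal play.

0, 1, 6, 11, 12

Build the Grundy sequence with g(k) = mex{g(k−s) : s ∈ {2, 3, 4, 7}, s ≤ k}:
g(0) = mex{} = 0
g(1) = mex{} = 0
g(2) = mex{0} = 1
g(3) = mex{0} = 1
g(4) = mex{0,1} = 2
g(5) = mex{0,1} = 2
g(6) = mex{1,2} = 0
g(7) = mex{0,1,2} = 3
g(8) = mex{0,2} = 1
g(9) = mex{0,1,2,3} = 4
g(10) = mex{0,1,3} = 2
g(11) = mex{1,2,3,4} = 0
g(12) = mex{1,2,4} = 0
The P-positions (g = 0) in 0..12 are 0, 1, 6, 11, 12.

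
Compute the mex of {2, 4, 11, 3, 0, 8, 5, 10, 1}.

The values 0, 1, 2, 3, 4, 5 are all present; 6 is the first non-negative integer missing from the set.

6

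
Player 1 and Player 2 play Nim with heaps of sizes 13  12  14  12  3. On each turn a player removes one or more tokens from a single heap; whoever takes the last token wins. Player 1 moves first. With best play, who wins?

Player 2 wins

In binary:
  1101  (13)
  1100  (12)
  1110  (14)
  1100  (12)
  0011  (3)
  ----
  0000  (0)
The nim-sum is 0, so this is a P-position: the player to move is in a losing position under optimal play; Player 1 is about to move from it and so loses — Player 2 wins.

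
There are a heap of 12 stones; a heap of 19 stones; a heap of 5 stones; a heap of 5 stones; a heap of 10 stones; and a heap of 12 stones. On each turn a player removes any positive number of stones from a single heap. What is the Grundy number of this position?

25

Nim-sum: 12 ⊕ 19 ⊕ 5 ⊕ 5 ⊕ 10 ⊕ 12 = 25.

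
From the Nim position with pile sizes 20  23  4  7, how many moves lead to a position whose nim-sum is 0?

0

Compute the nim-sum pairwise:
20 ⊕ 23 = 3
3 ⊕ 4 = 7
7 ⊕ 7 = 0
The nim-sum is already 0, so every move leaves a nonzero nim-sum — there are no winning moves.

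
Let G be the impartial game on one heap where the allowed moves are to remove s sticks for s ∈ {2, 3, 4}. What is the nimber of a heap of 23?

Grundy values for subtraction set {2, 3, 4}:
k:     0  1  2  3  4  5  6  7  8  9 10 11 12 13 14 15 16 17 18 19 20 21 22 23
g(k):  0  0  1  1  2  2  0  0  1  1  2  2  0  0  1  1  2  2  0  0  1  1  2  2
So g(23) = 2.

2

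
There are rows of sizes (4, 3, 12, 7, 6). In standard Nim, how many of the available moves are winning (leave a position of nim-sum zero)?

1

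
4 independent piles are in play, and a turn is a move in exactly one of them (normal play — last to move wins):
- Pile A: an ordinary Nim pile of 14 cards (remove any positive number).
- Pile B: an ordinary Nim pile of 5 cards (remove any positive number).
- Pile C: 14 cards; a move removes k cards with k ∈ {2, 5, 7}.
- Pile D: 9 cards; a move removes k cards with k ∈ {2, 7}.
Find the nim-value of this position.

11

Pile A is a plain Nim pile of size 14, so its Grundy value is 14.
Pile B is a plain Nim pile of size 5, so its Grundy value is 5.
Grundy values for pile C (subtraction set {2, 5, 7}):
k:     0  1  2  3  4  5  6  7  8  9 10 11 12 13 14
g(k):  0  0  1  1  0  2  1  3  2  2  0  3  1  0  0
So g(14) = 0.
For pile D, compute g(0), g(1), … with moves {2, 7}:
g(0) = mex{} = 0
g(1) = mex{} = 0
g(2) = mex{0} = 1
g(3) = mex{0} = 1
g(4) = mex{1} = 0
g(5) = mex{1} = 0
g(6) = mex{0} = 1
g(7) = mex{0} = 1
g(8) = mex{0,1} = 2
g(9) = mex{1} = 0
So g(9) = 0.
By the Sprague-Grundy theorem, the Grundy value of a sum of independent games is the XOR of the component values.
Combined value = 14 XOR 5 XOR 0 XOR 0 = 11.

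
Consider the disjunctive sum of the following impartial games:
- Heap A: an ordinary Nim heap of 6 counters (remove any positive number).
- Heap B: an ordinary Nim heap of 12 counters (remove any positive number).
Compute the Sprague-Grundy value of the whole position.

Heap A is a plain Nim heap of size 6, so its Grundy value is 6.
Heap B is a plain Nim heap of size 12, so its Grundy value is 12.
By the Sprague-Grundy theorem, the Grundy value of a sum of independent games is the XOR of the component values.
Combined value = 6 ⊕ 12 = 10.

10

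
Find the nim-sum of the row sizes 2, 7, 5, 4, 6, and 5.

Write each in binary and XOR column by column:
  010  (2)
  111  (7)
  101  (5)
  100  (4)
  110  (6)
  101  (5)
  ---
  111  (7)

7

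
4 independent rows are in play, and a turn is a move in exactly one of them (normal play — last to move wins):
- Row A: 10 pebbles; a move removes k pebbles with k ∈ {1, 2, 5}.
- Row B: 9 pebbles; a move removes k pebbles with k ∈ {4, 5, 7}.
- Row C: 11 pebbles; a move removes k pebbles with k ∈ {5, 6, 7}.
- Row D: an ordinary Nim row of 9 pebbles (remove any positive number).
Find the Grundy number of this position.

Grundy values for row A (subtraction set {1, 2, 5}):
g(0) = mex{} = 0
g(1) = mex{0} = 1
g(2) = mex{0,1} = 2
g(3) = mex{1,2} = 0
g(4) = mex{0,2} = 1
g(5) = mex{0,1} = 2
g(6) = mex{1,2} = 0
g(7) = mex{0,2} = 1
g(8) = mex{0,1} = 2
g(9) = mex{1,2} = 0
g(10) = mex{0,2} = 1
So g(10) = 1.
For row B, compute g(0), g(1), … with moves {4, 5, 7}:
k:     0  1  2  3  4  5  6  7  8  9
g(k):  0  0  0  0  1  1  1  1  2  2
So g(9) = 2.
Grundy values for row C (subtraction set {5, 6, 7}):
g(0) = mex{} = 0
g(1) = mex{} = 0
g(2) = mex{} = 0
g(3) = mex{} = 0
g(4) = mex{} = 0
g(5) = mex{0} = 1
g(6) = mex{0} = 1
g(7) = mex{0} = 1
g(8) = mex{0} = 1
g(9) = mex{0} = 1
g(10) = mex{0,1} = 2
g(11) = mex{0,1} = 2
So g(11) = 2.
Row D is a plain Nim row of size 9, so its Grundy value is 9.
The value of a disjunctive sum is the nim-sum of the parts.
Combined value = 1 ⊕ 2 ⊕ 2 ⊕ 9 = 8.

8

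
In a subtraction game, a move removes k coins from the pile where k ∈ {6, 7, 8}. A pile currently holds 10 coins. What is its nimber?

1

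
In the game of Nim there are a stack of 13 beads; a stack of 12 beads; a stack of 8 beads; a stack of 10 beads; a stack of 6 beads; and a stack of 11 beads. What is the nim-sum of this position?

14

Nim-sum: 13 XOR 12 XOR 8 XOR 10 XOR 6 XOR 11 = 14.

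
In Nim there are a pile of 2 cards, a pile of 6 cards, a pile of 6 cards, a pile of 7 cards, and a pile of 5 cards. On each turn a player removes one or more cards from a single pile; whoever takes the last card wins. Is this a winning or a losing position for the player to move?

Compute the nim-sum pairwise:
2 ^ 6 = 4
4 ^ 6 = 2
2 ^ 7 = 5
5 ^ 5 = 0
The nim-sum is 0, so this is a P-position: the player to move is in a losing position under optimal play.

Losing position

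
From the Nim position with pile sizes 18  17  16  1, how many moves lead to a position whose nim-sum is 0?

Compute the nim-sum pairwise:
18 ^ 17 = 3
3 ^ 16 = 19
19 ^ 1 = 18
The overall nim-sum is X = 18. A pile of size p has a winning move iff p XOR X < p (reduce it to p XOR X).
  18: 18 XOR 18 = 0 < 18 — winning move (to 0).
  17: 17 XOR 18 = 3 < 17 — winning move (to 3).
  16: 16 XOR 18 = 2 < 16 — winning move (to 2).
  1: 1 XOR 18 = 19 ≥ 1 — no move.
That gives 3 winning moves.

3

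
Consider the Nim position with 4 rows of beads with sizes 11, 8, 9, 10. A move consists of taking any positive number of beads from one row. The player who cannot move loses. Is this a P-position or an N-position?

P-position

Nim-sum: 11 ^ 8 ^ 9 ^ 10 = 0.
The nim-sum is 0, so this is a P-position: the player to move is in a losing position under optimal play.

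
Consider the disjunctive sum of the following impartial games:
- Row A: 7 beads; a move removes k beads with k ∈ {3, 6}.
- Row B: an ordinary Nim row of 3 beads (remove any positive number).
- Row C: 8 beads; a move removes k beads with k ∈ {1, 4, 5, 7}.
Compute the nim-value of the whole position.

For row A, compute g(0), g(1), … with moves {3, 6}:
k:     0  1  2  3  4  5  6  7
g(k):  0  0  0  1  1  1  2  2
So g(7) = 2.
Row B is a plain Nim row of size 3, so its Grundy value is 3.
Build the Grundy sequence for row C with g(k) = mex{g(k−s) : s ∈ {1, 4, 5, 7}, s ≤ k}:
g(0) = mex{} = 0
g(1) = mex{0} = 1
g(2) = mex{1} = 0
g(3) = mex{0} = 1
g(4) = mex{0,1} = 2
g(5) = mex{0,1,2} = 3
g(6) = mex{0,1,3} = 2
g(7) = mex{0,1,2} = 3
g(8) = mex{1,2,3} = 0
So g(8) = 0.
The value of a disjunctive sum is the nim-sum of the parts.
Combined value = 2 ⊕ 3 ⊕ 0 = 1.

1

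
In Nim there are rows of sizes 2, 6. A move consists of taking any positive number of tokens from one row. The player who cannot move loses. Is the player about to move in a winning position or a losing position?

Write each in binary and XOR column by column:
  010  (2)
  110  (6)
  ---
  100  (4)
The nim-sum is 4 ≠ 0, so this is an N-position: the player to move can win.

Winning position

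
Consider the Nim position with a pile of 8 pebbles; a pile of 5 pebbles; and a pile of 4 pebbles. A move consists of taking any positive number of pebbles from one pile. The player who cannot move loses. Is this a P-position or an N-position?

N-position

Bitwise XOR of the heap sizes:
  1000  (8)
  0101  (5)
  0100  (4)
  ----
  1001  (9)
The nim-sum is 9 ≠ 0, so this is an N-position: the player to move can win.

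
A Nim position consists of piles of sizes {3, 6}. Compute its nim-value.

Nim-sum: 3 ^ 6 = 5.

5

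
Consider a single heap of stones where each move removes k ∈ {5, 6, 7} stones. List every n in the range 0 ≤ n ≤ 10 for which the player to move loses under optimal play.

Compute g(0), g(1), … for moves {5, 6, 7}:
k:     0  1  2  3  4  5  6  7  8  9 10
g(k):  0  0  0  0  0  1  1  1  1  1  2
The P-positions (g = 0) in 0..10 are 0, 1, 2, 3, 4.

0, 1, 2, 3, 4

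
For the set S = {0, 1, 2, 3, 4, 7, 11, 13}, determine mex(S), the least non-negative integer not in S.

5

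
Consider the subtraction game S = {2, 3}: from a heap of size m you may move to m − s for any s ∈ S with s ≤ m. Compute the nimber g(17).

Grundy values for subtraction set {2, 3}:
k:     0  1  2  3  4  5  6  7  8  9 10 11 12 13 14 15 16 17
g(k):  0  0  1  1  2  0  0  1  1  2  0  0  1  1  2  0  0  1
So g(17) = 1.

1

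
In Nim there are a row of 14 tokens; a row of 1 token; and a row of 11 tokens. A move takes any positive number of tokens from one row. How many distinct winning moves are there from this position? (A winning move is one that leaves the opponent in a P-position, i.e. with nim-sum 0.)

In binary:
  1110  (14)
  0001  (1)
  1011  (11)
  ----
  0100  (4)
The overall nim-sum is X = 4. A row of size p has a winning move iff p XOR X < p (reduce it to p XOR X).
  14: 14 XOR 4 = 10 < 14 — winning move (to 10).
  1: 1 XOR 4 = 5 ≥ 1 — no move.
  11: 11 XOR 4 = 15 ≥ 11 — no move.
That gives 1 winning move.

1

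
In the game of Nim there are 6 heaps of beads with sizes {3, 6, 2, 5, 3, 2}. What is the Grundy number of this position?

3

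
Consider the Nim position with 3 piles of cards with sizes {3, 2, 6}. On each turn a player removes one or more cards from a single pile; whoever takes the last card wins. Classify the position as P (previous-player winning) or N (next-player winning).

N-position

Nim-sum: 3 ⊕ 2 ⊕ 6 = 7.
The nim-sum is 7 ≠ 0, so this is an N-position: the player to move can win.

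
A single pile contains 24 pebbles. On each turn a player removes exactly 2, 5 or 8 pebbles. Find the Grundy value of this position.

0

Build the Grundy sequence with g(k) = mex{g(k−s) : s ∈ {2, 5, 8}, s ≤ k}:
k:     0  1  2  3  4  5  6  7  8  9 10 11 12 13 14 15 16 17 18 19 20 21 22 23 24
g(k):  0  0  1  1  0  2  1  0  2  1  0  0  1  1  0  2  1  0  2  1  0  0  1  1  0
So g(24) = 0.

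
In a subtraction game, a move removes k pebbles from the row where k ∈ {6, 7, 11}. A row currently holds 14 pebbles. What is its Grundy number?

2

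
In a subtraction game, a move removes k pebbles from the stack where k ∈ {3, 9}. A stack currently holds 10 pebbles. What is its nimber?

1

Build the Grundy sequence with g(k) = mex{g(k−s) : s ∈ {3, 9}, s ≤ k}:
g(0) = mex{} = 0
g(1) = mex{} = 0
g(2) = mex{} = 0
g(3) = mex{0} = 1
g(4) = mex{0} = 1
g(5) = mex{0} = 1
g(6) = mex{1} = 0
g(7) = mex{1} = 0
g(8) = mex{1} = 0
g(9) = mex{0} = 1
g(10) = mex{0} = 1
So g(10) = 1.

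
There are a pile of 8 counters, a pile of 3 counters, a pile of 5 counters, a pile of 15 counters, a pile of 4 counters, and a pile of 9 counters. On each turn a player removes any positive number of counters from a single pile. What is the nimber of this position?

Nim-sum: 8 ^ 3 ^ 5 ^ 15 ^ 4 ^ 9 = 12.

12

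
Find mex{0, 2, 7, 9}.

0 is in the set but 1 is not, so the mex is 1.

1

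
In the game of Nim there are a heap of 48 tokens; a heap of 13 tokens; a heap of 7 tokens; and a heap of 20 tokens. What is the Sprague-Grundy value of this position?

46

Bitwise XOR of the heap sizes:
  110000  (48)
  001101  (13)
  000111  (7)
  010100  (20)
  ------
  101110  (46)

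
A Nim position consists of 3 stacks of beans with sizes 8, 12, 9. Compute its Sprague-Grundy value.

13

Nim-sum: 8 ⊕ 12 ⊕ 9 = 13.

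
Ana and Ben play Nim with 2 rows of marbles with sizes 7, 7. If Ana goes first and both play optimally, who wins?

Ben wins

Compute the nim-sum pairwise:
7 ^ 7 = 0
The nim-sum is 0, so this is a P-position: the player to move is in a losing position under optimal play; Ana is about to move from it and so loses — Ben wins.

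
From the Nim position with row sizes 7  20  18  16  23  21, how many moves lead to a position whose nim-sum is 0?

5

Compute the nim-sum pairwise:
7 ⊕ 20 = 19
19 ⊕ 18 = 1
1 ⊕ 16 = 17
17 ⊕ 23 = 6
6 ⊕ 21 = 19
The overall nim-sum is X = 19. A row of size p has a winning move iff p XOR X < p (reduce it to p XOR X).
  7: 7 XOR 19 = 20 ≥ 7 — no move.
  20: 20 XOR 19 = 7 < 20 — winning move (to 7).
  18: 18 XOR 19 = 1 < 18 — winning move (to 1).
  16: 16 XOR 19 = 3 < 16 — winning move (to 3).
  23: 23 XOR 19 = 4 < 23 — winning move (to 4).
  21: 21 XOR 19 = 6 < 21 — winning move (to 6).
That gives 5 winning moves.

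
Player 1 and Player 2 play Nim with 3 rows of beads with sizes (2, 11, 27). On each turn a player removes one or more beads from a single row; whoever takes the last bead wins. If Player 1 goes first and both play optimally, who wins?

Player 1 wins

Nim-sum: 2 ⊕ 11 ⊕ 27 = 18.
The nim-sum is 18 ≠ 0, so this is an N-position: the player to move can win; Player 1 has a winning move.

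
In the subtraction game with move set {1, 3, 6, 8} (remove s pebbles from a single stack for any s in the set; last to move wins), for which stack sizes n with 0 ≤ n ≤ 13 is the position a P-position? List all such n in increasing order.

0, 2, 4, 9, 11, 13

Compute g(0), g(1), … for moves {1, 3, 6, 8}:
k:     0  1  2  3  4  5  6  7  8  9 10 11 12 13
g(k):  0  1  0  1  0  1  2  3  2  0  1  0  1  0
The P-positions (g = 0) in 0..13 are 0, 2, 4, 9, 11, 13.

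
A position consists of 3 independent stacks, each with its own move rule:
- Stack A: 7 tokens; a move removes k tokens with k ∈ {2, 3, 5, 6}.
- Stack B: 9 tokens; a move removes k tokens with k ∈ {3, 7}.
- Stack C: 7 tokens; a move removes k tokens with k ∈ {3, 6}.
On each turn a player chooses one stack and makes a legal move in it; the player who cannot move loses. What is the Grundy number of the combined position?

Build the Grundy sequence for stack A with g(k) = mex{g(k−s) : s ∈ {2, 3, 5, 6}, s ≤ k}:
k:     0  1  2  3  4  5  6  7
g(k):  0  0  1  1  2  2  3  3
So g(7) = 3.
Build the Grundy sequence for stack B with g(k) = mex{g(k−s) : s ∈ {3, 7}, s ≤ k}:
k:     0  1  2  3  4  5  6  7  8  9
g(k):  0  0  0  1  1  1  0  2  2  1
So g(9) = 1.
Build the Grundy sequence for stack C with g(k) = mex{g(k−s) : s ∈ {3, 6}, s ≤ k}:
k:     0  1  2  3  4  5  6  7
g(k):  0  0  0  1  1  1  2  2
So g(7) = 2.
By the Sprague-Grundy theorem, the Grundy value of a sum of independent games is the XOR of the component values.
Combined value = 3 XOR 1 XOR 2 = 0.

0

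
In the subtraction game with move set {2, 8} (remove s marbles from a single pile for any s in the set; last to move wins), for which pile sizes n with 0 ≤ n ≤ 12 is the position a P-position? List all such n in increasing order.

0, 1, 4, 5, 10, 11

Grundy values for subtraction set {2, 8}:
g(0) = mex{} = 0
g(1) = mex{} = 0
g(2) = mex{0} = 1
g(3) = mex{0} = 1
g(4) = mex{1} = 0
g(5) = mex{1} = 0
g(6) = mex{0} = 1
g(7) = mex{0} = 1
g(8) = mex{0,1} = 2
g(9) = mex{0,1} = 2
g(10) = mex{1,2} = 0
g(11) = mex{1,2} = 0
g(12) = mex{0} = 1
The P-positions (g = 0) in 0..12 are 0, 1, 4, 5, 10, 11.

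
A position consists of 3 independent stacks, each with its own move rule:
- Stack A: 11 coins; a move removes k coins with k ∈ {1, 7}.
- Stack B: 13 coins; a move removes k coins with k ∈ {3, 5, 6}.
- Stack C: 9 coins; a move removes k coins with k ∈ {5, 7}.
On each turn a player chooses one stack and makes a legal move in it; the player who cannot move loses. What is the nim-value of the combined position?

1

Grundy values for stack A (subtraction set {1, 7}):
g(0) = mex{} = 0
g(1) = mex{0} = 1
g(2) = mex{1} = 0
g(3) = mex{0} = 1
g(4) = mex{1} = 0
g(5) = mex{0} = 1
g(6) = mex{1} = 0
g(7) = mex{0} = 1
g(8) = mex{1} = 0
g(9) = mex{0} = 1
g(10) = mex{1} = 0
g(11) = mex{0} = 1
So g(11) = 1.
For stack B, compute g(0), g(1), … with moves {3, 5, 6}:
g(0) = mex{} = 0
g(1) = mex{} = 0
g(2) = mex{} = 0
g(3) = mex{0} = 1
g(4) = mex{0} = 1
g(5) = mex{0} = 1
g(6) = mex{0,1} = 2
g(7) = mex{0,1} = 2
g(8) = mex{0,1} = 2
g(9) = mex{1,2} = 0
g(10) = mex{1,2} = 0
g(11) = mex{1,2} = 0
g(12) = mex{0,2} = 1
g(13) = mex{0,2} = 1
So g(13) = 1.
For stack C, compute g(0), g(1), … with moves {5, 7}:
k:     0  1  2  3  4  5  6  7  8  9
g(k):  0  0  0  0  0  1  1  1  1  1
So g(9) = 1.
The value of a disjunctive sum is the nim-sum of the parts.
Combined value = 1 ⊕ 1 ⊕ 1 = 1.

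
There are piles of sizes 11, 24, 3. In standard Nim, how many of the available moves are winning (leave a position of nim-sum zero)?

1

Compute the nim-sum pairwise:
11 ⊕ 24 = 19
19 ⊕ 3 = 16
The overall nim-sum is X = 16. A pile of size p has a winning move iff p XOR X < p (reduce it to p XOR X).
  11: 11 XOR 16 = 27 ≥ 11 — no move.
  24: 24 XOR 16 = 8 < 24 — winning move (to 8).
  3: 3 XOR 16 = 19 ≥ 3 — no move.
That gives 1 winning move.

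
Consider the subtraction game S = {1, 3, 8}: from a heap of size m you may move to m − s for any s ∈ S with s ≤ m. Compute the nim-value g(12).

Compute g(0), g(1), … for moves {1, 3, 8}:
g(0) = mex{} = 0
g(1) = mex{0} = 1
g(2) = mex{1} = 0
g(3) = mex{0} = 1
g(4) = mex{1} = 0
g(5) = mex{0} = 1
g(6) = mex{1} = 0
g(7) = mex{0} = 1
g(8) = mex{0,1} = 2
g(9) = mex{0,1,2} = 3
g(10) = mex{0,1,3} = 2
g(11) = mex{1,2} = 0
g(12) = mex{0,3} = 1
So g(12) = 1.

1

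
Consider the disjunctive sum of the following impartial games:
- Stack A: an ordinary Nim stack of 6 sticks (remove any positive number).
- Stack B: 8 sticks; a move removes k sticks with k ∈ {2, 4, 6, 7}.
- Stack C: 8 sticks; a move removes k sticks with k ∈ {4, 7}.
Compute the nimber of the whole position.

0

Stack A is a plain Nim stack of size 6, so its Grundy value is 6.
For stack B, compute g(0), g(1), … with moves {2, 4, 6, 7}:
g(0) = mex{} = 0
g(1) = mex{} = 0
g(2) = mex{0} = 1
g(3) = mex{0} = 1
g(4) = mex{0,1} = 2
g(5) = mex{0,1} = 2
g(6) = mex{0,1,2} = 3
g(7) = mex{0,1,2} = 3
g(8) = mex{0,1,2,3} = 4
So g(8) = 4.
For stack C, compute g(0), g(1), … with moves {4, 7}:
k:     0  1  2  3  4  5  6  7  8
g(k):  0  0  0  0  1  1  1  1  2
So g(8) = 2.
By the Sprague-Grundy theorem, the Grundy value of a sum of independent games is the XOR of the component values.
Combined value = 6 ⊕ 4 ⊕ 2 = 0.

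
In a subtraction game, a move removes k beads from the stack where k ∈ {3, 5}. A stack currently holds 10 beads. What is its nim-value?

Compute g(0), g(1), … for moves {3, 5}:
k:     0  1  2  3  4  5  6  7  8  9 10
g(k):  0  0  0  1  1  1  2  2  0  0  0
So g(10) = 0.

0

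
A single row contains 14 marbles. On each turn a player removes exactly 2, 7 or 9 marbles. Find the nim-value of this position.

3

Build the Grundy sequence with g(k) = mex{g(k−s) : s ∈ {2, 7, 9}, s ≤ k}:
k:     0  1  2  3  4  5  6  7  8  9 10 11 12 13 14
g(k):  0  0  1  1  0  0  1  1  2  2  3  3  2  2  3
So g(14) = 3.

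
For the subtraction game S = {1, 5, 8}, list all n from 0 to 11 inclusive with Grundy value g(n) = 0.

0, 2, 4, 6

Grundy values for subtraction set {1, 5, 8}:
g(0) = mex{} = 0
g(1) = mex{0} = 1
g(2) = mex{1} = 0
g(3) = mex{0} = 1
g(4) = mex{1} = 0
g(5) = mex{0} = 1
g(6) = mex{1} = 0
g(7) = mex{0} = 1
g(8) = mex{0,1} = 2
g(9) = mex{0,1,2} = 3
g(10) = mex{0,1,3} = 2
g(11) = mex{0,1,2} = 3
The P-positions (g = 0) in 0..11 are 0, 2, 4, 6.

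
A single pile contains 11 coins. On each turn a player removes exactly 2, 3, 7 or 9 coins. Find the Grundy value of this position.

Build the Grundy sequence with g(k) = mex{g(k−s) : s ∈ {2, 3, 7, 9}, s ≤ k}:
k:     0  1  2  3  4  5  6  7  8  9 10 11
g(k):  0  0  1  1  2  0  0  1  1  2  2  0
So g(11) = 0.

0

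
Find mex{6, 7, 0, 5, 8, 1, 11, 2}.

3

The values 0, 1, 2 are all present; 3 is the first non-negative integer missing from the set.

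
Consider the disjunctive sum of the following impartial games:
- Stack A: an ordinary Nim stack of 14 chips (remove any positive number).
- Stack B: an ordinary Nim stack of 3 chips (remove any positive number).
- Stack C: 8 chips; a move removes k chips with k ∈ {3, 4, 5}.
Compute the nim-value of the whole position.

13

Stack A is a plain Nim stack of size 14, so its Grundy value is 14.
Stack B is a plain Nim stack of size 3, so its Grundy value is 3.
For stack C, compute g(0), g(1), … with moves {3, 4, 5}:
g(0) = mex{} = 0
g(1) = mex{} = 0
g(2) = mex{} = 0
g(3) = mex{0} = 1
g(4) = mex{0} = 1
g(5) = mex{0} = 1
g(6) = mex{0,1} = 2
g(7) = mex{0,1} = 2
g(8) = mex{1} = 0
So g(8) = 0.
By the Sprague-Grundy theorem, the Grundy value of a sum of independent games is the XOR of the component values.
Combined value = 14 ⊕ 3 ⊕ 0 = 13.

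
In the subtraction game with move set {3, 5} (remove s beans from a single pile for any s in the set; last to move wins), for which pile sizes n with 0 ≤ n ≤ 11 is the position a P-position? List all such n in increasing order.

Build the Grundy sequence with g(k) = mex{g(k−s) : s ∈ {3, 5}, s ≤ k}:
g(0) = mex{} = 0
g(1) = mex{} = 0
g(2) = mex{} = 0
g(3) = mex{0} = 1
g(4) = mex{0} = 1
g(5) = mex{0} = 1
g(6) = mex{0,1} = 2
g(7) = mex{0,1} = 2
g(8) = mex{1} = 0
g(9) = mex{1,2} = 0
g(10) = mex{1,2} = 0
g(11) = mex{0,2} = 1
The P-positions (g = 0) in 0..11 are 0, 1, 2, 8, 9, 10.

0, 1, 2, 8, 9, 10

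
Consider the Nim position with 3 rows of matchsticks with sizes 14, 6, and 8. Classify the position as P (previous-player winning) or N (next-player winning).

P-position

Nim-sum: 14 ⊕ 6 ⊕ 8 = 0.
The nim-sum is 0, so this is a P-position: the player to move is in a losing position under optimal play.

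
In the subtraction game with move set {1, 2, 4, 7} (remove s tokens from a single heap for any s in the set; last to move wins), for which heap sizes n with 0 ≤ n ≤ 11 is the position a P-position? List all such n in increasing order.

0, 3, 6, 9

Compute g(0), g(1), … for moves {1, 2, 4, 7}:
k:     0  1  2  3  4  5  6  7  8  9 10 11
g(k):  0  1  2  0  1  2  0  1  2  0  1  2
The P-positions (g = 0) in 0..11 are 0, 3, 6, 9.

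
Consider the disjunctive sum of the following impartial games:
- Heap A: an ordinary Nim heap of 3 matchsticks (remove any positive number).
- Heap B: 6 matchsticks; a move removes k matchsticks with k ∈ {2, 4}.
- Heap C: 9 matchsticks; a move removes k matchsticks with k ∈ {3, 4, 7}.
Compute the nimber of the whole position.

0

Heap A is a plain Nim heap of size 3, so its Grundy value is 3.
Grundy values for heap B (subtraction set {2, 4}):
k:     0  1  2  3  4  5  6
g(k):  0  0  1  1  2  2  0
So g(6) = 0.
For heap C, compute g(0), g(1), … with moves {3, 4, 7}:
g(0) = mex{} = 0
g(1) = mex{} = 0
g(2) = mex{} = 0
g(3) = mex{0} = 1
g(4) = mex{0} = 1
g(5) = mex{0} = 1
g(6) = mex{0,1} = 2
g(7) = mex{0,1} = 2
g(8) = mex{0,1} = 2
g(9) = mex{0,1,2} = 3
So g(9) = 3.
By the Sprague-Grundy theorem, the Grundy value of a sum of independent games is the XOR of the component values.
Combined value = 3 ⊕ 0 ⊕ 3 = 0.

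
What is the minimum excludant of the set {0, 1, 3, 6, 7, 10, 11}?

2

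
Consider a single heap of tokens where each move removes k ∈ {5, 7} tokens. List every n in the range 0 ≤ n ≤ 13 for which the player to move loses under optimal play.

Grundy values for subtraction set {5, 7}:
k:     0  1  2  3  4  5  6  7  8  9 10 11 12 13
g(k):  0  0  0  0  0  1  1  1  1  1  2  2  0  0
The P-positions (g = 0) in 0..13 are 0, 1, 2, 3, 4, 12, 13.

0, 1, 2, 3, 4, 12, 13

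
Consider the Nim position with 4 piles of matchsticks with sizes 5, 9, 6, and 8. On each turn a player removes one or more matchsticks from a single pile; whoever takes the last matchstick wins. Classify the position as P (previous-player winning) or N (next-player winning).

Write each in binary and XOR column by column:
  0101  (5)
  1001  (9)
  0110  (6)
  1000  (8)
  ----
  0010  (2)
The nim-sum is 2 ≠ 0, so this is an N-position: the player to move can win.

N-position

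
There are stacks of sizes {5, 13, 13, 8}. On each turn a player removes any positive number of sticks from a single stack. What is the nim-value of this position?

Nim-sum: 5 XOR 13 XOR 13 XOR 8 = 13.

13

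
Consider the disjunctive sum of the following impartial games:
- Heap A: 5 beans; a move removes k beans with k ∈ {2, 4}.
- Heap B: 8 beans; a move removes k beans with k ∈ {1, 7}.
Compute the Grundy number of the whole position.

2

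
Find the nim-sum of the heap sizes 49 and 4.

53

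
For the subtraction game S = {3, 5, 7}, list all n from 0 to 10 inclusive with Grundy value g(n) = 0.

0, 1, 2, 10

Compute g(0), g(1), … for moves {3, 5, 7}:
k:     0  1  2  3  4  5  6  7  8  9 10
g(k):  0  0  0  1  1  1  2  2  2  3  0
The P-positions (g = 0) in 0..10 are 0, 1, 2, 10.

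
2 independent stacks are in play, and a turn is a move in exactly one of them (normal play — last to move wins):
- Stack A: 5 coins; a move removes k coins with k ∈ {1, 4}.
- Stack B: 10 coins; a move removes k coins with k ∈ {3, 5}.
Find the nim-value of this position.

0

For stack A, compute g(0), g(1), … with moves {1, 4}:
k:     0  1  2  3  4  5
g(k):  0  1  0  1  2  0
So g(5) = 0.
For stack B, compute g(0), g(1), … with moves {3, 5}:
g(0) = mex{} = 0
g(1) = mex{} = 0
g(2) = mex{} = 0
g(3) = mex{0} = 1
g(4) = mex{0} = 1
g(5) = mex{0} = 1
g(6) = mex{0,1} = 2
g(7) = mex{0,1} = 2
g(8) = mex{1} = 0
g(9) = mex{1,2} = 0
g(10) = mex{1,2} = 0
So g(10) = 0.
The value of a disjunctive sum is the nim-sum of the parts.
Combined value = 0 ⊕ 0 = 0.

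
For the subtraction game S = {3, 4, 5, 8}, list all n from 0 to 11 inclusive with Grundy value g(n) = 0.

0, 1, 2, 11

Compute g(0), g(1), … for moves {3, 4, 5, 8}:
k:     0  1  2  3  4  5  6  7  8  9 10 11
g(k):  0  0  0  1  1  1  2  2  2  3  3  0
The P-positions (g = 0) in 0..11 are 0, 1, 2, 11.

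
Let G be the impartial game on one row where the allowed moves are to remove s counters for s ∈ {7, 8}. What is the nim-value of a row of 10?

1

Grundy values for subtraction set {7, 8}:
k:     0  1  2  3  4  5  6  7  8  9 10
g(k):  0  0  0  0  0  0  0  1  1  1  1
So g(10) = 1.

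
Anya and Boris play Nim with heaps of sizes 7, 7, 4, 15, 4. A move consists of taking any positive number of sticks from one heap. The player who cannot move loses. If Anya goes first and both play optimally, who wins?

Anya wins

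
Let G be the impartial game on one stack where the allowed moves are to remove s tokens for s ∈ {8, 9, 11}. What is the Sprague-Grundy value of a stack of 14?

1

Compute g(0), g(1), … for moves {8, 9, 11}:
k:     0  1  2  3  4  5  6  7  8  9 10 11 12 13 14
g(k):  0  0  0  0  0  0  0  0  1  1  1  1  1  1  1
So g(14) = 1.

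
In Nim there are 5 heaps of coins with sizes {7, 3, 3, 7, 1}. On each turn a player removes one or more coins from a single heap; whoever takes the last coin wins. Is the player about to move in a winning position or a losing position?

Write each in binary and XOR column by column:
  111  (7)
  011  (3)
  011  (3)
  111  (7)
  001  (1)
  ---
  001  (1)
The nim-sum is 1 ≠ 0, so this is an N-position: the player to move can win.

Winning position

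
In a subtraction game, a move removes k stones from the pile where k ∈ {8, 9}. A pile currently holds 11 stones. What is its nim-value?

Grundy values for subtraction set {8, 9}:
g(0) = mex{} = 0
g(1) = mex{} = 0
g(2) = mex{} = 0
g(3) = mex{} = 0
g(4) = mex{} = 0
g(5) = mex{} = 0
g(6) = mex{} = 0
g(7) = mex{} = 0
g(8) = mex{0} = 1
g(9) = mex{0} = 1
g(10) = mex{0} = 1
g(11) = mex{0} = 1
So g(11) = 1.

1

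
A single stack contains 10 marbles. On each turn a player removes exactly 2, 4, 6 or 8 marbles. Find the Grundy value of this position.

Build the Grundy sequence with g(k) = mex{g(k−s) : s ∈ {2, 4, 6, 8}, s ≤ k}:
g(0) = mex{} = 0
g(1) = mex{} = 0
g(2) = mex{0} = 1
g(3) = mex{0} = 1
g(4) = mex{0,1} = 2
g(5) = mex{0,1} = 2
g(6) = mex{0,1,2} = 3
g(7) = mex{0,1,2} = 3
g(8) = mex{0,1,2,3} = 4
g(9) = mex{0,1,2,3} = 4
g(10) = mex{1,2,3,4} = 0
So g(10) = 0.

0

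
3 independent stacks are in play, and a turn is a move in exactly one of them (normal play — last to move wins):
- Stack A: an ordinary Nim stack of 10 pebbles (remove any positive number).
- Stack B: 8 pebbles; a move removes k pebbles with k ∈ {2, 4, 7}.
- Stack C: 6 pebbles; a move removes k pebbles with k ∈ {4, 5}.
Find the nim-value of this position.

Stack A is a plain Nim stack of size 10, so its Grundy value is 10.
Build the Grundy sequence for stack B with g(k) = mex{g(k−s) : s ∈ {2, 4, 7}, s ≤ k}:
g(0) = mex{} = 0
g(1) = mex{} = 0
g(2) = mex{0} = 1
g(3) = mex{0} = 1
g(4) = mex{0,1} = 2
g(5) = mex{0,1} = 2
g(6) = mex{1,2} = 0
g(7) = mex{0,1,2} = 3
g(8) = mex{0,2} = 1
So g(8) = 1.
Grundy values for stack C (subtraction set {4, 5}):
g(0) = mex{} = 0
g(1) = mex{} = 0
g(2) = mex{} = 0
g(3) = mex{} = 0
g(4) = mex{0} = 1
g(5) = mex{0} = 1
g(6) = mex{0} = 1
So g(6) = 1.
By the Sprague-Grundy theorem, the Grundy value of a sum of independent games is the XOR of the component values.
Combined value = 10 XOR 1 XOR 1 = 10.

10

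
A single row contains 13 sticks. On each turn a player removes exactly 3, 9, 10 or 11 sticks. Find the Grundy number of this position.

2

Compute g(0), g(1), … for moves {3, 9, 10, 11}:
k:     0  1  2  3  4  5  6  7  8  9 10 11 12 13
g(k):  0  0  0  1  1  1  0  0  0  1  1  1  2  2
So g(13) = 2.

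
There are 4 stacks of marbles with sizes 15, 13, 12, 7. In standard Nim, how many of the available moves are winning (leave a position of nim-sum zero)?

3

Bitwise XOR of the heap sizes:
  1111  (15)
  1101  (13)
  1100  (12)
  0111  (7)
  ----
  1001  (9)
The overall nim-sum is X = 9. A stack of size p has a winning move iff p XOR X < p (reduce it to p XOR X).
  15: 15 XOR 9 = 6 < 15 — winning move (to 6).
  13: 13 XOR 9 = 4 < 13 — winning move (to 4).
  12: 12 XOR 9 = 5 < 12 — winning move (to 5).
  7: 7 XOR 9 = 14 ≥ 7 — no move.
That gives 3 winning moves.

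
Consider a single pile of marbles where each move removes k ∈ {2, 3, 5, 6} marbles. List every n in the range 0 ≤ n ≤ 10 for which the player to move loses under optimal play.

0, 1, 8, 9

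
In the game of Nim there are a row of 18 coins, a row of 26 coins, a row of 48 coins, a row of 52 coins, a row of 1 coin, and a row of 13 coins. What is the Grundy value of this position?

Nim-sum: 18 ^ 26 ^ 48 ^ 52 ^ 1 ^ 13 = 0.

0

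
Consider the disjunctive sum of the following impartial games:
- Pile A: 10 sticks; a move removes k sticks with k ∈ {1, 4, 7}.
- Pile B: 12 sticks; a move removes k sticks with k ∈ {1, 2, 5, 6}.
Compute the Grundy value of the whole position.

2

Build the Grundy sequence for pile A with g(k) = mex{g(k−s) : s ∈ {1, 4, 7}, s ≤ k}:
k:     0  1  2  3  4  5  6  7  8  9 10
g(k):  0  1  0  1  2  0  1  2  0  1  0
So g(10) = 0.
For pile B, compute g(0), g(1), … with moves {1, 2, 5, 6}:
k:     0  1  2  3  4  5  6  7  8  9 10 11 12
g(k):  0  1  2  0  1  2  3  0  1  2  0  1  2
So g(12) = 2.
The value of a disjunctive sum is the nim-sum of the parts.
Combined value = 0 XOR 2 = 2.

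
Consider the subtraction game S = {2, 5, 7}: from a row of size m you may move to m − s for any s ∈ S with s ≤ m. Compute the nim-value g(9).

Grundy values for subtraction set {2, 5, 7}:
k:     0  1  2  3  4  5  6  7  8  9
g(k):  0  0  1  1  0  2  1  3  2  2
So g(9) = 2.

2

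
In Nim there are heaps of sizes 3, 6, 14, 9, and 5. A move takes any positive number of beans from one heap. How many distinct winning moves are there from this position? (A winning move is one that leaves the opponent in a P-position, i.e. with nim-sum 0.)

Nim-sum: 3 ⊕ 6 ⊕ 14 ⊕ 9 ⊕ 5 = 7.
The overall nim-sum is X = 7. A heap of size p has a winning move iff p XOR X < p (reduce it to p XOR X).
  3: 3 XOR 7 = 4 ≥ 3 — no move.
  6: 6 XOR 7 = 1 < 6 — winning move (to 1).
  14: 14 XOR 7 = 9 < 14 — winning move (to 9).
  9: 9 XOR 7 = 14 ≥ 9 — no move.
  5: 5 XOR 7 = 2 < 5 — winning move (to 2).
That gives 3 winning moves.

3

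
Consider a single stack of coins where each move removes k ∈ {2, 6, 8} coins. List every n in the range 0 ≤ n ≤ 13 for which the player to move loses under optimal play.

0, 1, 4, 5

Compute g(0), g(1), … for moves {2, 6, 8}:
g(0) = mex{} = 0
g(1) = mex{} = 0
g(2) = mex{0} = 1
g(3) = mex{0} = 1
g(4) = mex{1} = 0
g(5) = mex{1} = 0
g(6) = mex{0} = 1
g(7) = mex{0} = 1
g(8) = mex{0,1} = 2
g(9) = mex{0,1} = 2
g(10) = mex{0,1,2} = 3
g(11) = mex{0,1,2} = 3
g(12) = mex{0,1,3} = 2
g(13) = mex{0,1,3} = 2
The P-positions (g = 0) in 0..13 are 0, 1, 4, 5.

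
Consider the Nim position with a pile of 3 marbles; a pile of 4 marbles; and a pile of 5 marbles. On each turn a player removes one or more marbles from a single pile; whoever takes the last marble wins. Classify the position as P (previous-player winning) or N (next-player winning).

N-position

Nim-sum: 3 XOR 4 XOR 5 = 2.
The nim-sum is 2 ≠ 0, so this is an N-position: the player to move can win.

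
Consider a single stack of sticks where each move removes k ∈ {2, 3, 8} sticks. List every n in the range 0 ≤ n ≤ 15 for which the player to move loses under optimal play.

0, 1, 5, 6, 10, 11, 15

Grundy values for subtraction set {2, 3, 8}:
k:     0  1  2  3  4  5  6  7  8  9 10 11 12 13 14 15
g(k):  0  0  1  1  2  0  0  1  1  2  0  0  1  1  2  0
The P-positions (g = 0) in 0..15 are 0, 1, 5, 6, 10, 11, 15.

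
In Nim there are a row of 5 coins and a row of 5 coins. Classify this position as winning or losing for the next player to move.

Losing position

Compute the nim-sum pairwise:
5 ⊕ 5 = 0
The nim-sum is 0, so this is a P-position: the player to move is in a losing position under optimal play.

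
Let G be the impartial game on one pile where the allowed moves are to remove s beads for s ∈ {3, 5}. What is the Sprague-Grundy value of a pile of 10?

0

Compute g(0), g(1), … for moves {3, 5}:
g(0) = mex{} = 0
g(1) = mex{} = 0
g(2) = mex{} = 0
g(3) = mex{0} = 1
g(4) = mex{0} = 1
g(5) = mex{0} = 1
g(6) = mex{0,1} = 2
g(7) = mex{0,1} = 2
g(8) = mex{1} = 0
g(9) = mex{1,2} = 0
g(10) = mex{1,2} = 0
So g(10) = 0.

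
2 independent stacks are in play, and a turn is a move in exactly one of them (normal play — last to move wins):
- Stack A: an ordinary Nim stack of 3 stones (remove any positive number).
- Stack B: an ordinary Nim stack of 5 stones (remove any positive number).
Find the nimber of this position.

Stack A is a plain Nim stack of size 3, so its Grundy value is 3.
Stack B is a plain Nim stack of size 5, so its Grundy value is 5.
By the Sprague-Grundy theorem, the Grundy value of a sum of independent games is the XOR of the component values.
Combined value = 3 XOR 5 = 6.

6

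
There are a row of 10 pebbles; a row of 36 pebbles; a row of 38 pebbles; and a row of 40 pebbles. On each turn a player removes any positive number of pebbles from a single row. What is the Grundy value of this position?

32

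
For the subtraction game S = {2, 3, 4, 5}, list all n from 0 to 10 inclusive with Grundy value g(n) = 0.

Grundy values for subtraction set {2, 3, 4, 5}:
g(0) = mex{} = 0
g(1) = mex{} = 0
g(2) = mex{0} = 1
g(3) = mex{0} = 1
g(4) = mex{0,1} = 2
g(5) = mex{0,1} = 2
g(6) = mex{0,1,2} = 3
g(7) = mex{1,2} = 0
g(8) = mex{1,2,3} = 0
g(9) = mex{0,2,3} = 1
g(10) = mex{0,2,3} = 1
The P-positions (g = 0) in 0..10 are 0, 1, 7, 8.

0, 1, 7, 8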